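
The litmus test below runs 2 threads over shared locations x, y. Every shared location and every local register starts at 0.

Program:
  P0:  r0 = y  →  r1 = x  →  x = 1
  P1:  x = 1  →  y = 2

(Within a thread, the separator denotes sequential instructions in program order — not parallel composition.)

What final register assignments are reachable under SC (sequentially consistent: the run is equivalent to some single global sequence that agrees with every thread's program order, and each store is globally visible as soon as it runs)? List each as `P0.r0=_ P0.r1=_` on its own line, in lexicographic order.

P0.r0=0 P0.r1=0
P0.r0=0 P0.r1=1
P0.r0=2 P0.r1=1

outcome vector order: (P0.r0,P0.r1)
|SC outcomes| = 3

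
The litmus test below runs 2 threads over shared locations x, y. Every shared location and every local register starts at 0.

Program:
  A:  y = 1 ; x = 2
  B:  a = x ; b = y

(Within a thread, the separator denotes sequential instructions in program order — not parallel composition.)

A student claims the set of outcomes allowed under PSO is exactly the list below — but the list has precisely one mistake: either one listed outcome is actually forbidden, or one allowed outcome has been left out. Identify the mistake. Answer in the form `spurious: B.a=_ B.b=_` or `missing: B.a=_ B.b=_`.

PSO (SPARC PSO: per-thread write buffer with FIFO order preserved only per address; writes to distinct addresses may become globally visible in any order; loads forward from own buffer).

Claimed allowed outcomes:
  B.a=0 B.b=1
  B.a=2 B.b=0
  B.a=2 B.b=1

missing: B.a=0 B.b=0

outcome vector order: (B.a,B.b)
PSO (4): 00 01 20 21
PSO∖claimed = {00}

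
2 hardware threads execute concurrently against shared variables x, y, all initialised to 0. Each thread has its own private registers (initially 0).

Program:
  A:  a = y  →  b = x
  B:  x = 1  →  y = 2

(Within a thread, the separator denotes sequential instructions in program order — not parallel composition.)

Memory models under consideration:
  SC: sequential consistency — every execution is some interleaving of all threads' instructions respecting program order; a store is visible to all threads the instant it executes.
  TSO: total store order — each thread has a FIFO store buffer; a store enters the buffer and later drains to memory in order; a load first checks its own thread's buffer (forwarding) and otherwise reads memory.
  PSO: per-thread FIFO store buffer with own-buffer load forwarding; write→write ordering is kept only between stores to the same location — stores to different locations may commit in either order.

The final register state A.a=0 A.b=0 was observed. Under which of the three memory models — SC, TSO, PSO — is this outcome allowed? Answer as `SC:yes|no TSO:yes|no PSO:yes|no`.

SC:yes TSO:yes PSO:yes

outcome vector order: (A.a,A.b)
SC: 3 outcomes — {<0 0>; <0 1>; <2 1>}
TSO: 3 outcomes — {<0 0>; <0 1>; <2 1>}
PSO: 4 outcomes — {<0 0>; <0 1>; <2 0>; <2 1>}
target <0 0> ∈ {SC,TSO,PSO}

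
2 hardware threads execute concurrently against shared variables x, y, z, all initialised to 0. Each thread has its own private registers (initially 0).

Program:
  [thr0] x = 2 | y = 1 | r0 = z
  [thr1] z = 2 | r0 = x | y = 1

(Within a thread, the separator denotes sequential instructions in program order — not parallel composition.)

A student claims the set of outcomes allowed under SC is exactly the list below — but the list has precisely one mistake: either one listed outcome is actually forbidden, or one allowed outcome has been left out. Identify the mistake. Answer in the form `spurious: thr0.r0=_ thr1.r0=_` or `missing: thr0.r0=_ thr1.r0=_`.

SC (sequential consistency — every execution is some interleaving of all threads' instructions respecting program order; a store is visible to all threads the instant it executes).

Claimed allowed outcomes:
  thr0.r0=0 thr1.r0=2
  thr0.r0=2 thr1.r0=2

missing: thr0.r0=2 thr1.r0=0

outcome vector order: (thr0.r0,thr1.r0)
SC: 3 outcomes — {02 20 22}
SC∖claimed = {20}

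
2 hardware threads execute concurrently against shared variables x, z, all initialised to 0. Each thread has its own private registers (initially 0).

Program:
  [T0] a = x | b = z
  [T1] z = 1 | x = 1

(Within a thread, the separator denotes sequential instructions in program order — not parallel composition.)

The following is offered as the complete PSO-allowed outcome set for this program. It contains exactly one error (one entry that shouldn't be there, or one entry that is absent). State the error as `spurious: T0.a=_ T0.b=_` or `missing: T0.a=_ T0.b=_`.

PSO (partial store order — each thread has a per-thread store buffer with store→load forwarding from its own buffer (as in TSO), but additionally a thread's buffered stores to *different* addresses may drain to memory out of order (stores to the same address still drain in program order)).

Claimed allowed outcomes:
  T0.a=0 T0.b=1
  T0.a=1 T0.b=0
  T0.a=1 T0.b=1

outcome vector order: (T0.a,T0.b)
[PSO] allowed = {00, 01, 10, 11}
PSO∖claimed = {00}

missing: T0.a=0 T0.b=0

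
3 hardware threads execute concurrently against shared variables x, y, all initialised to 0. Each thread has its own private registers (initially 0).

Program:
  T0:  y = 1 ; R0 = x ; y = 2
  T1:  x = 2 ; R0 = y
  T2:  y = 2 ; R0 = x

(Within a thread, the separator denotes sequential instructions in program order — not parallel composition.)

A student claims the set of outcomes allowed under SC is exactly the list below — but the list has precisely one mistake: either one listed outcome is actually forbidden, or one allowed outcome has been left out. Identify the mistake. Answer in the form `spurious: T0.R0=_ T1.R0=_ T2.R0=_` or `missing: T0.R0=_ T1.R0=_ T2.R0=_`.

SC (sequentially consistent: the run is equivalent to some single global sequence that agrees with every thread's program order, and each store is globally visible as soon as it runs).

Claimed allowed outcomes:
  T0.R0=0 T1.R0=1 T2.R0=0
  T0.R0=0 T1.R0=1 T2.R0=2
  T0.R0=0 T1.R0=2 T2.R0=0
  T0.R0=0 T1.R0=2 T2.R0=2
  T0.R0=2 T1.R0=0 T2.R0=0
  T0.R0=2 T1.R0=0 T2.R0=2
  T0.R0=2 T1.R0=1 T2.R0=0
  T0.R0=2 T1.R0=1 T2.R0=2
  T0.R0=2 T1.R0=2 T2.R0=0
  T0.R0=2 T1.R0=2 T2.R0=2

outcome vector order: (T0.R0,T1.R0,T2.R0)
under SC → <0 1 0>; <0 1 2>; <0 2 0>; <0 2 2>; <2 0 2>; <2 1 0>; <2 1 2>; <2 2 0>; <2 2 2>
claimed∖SC = {<2 0 0>}

spurious: T0.R0=2 T1.R0=0 T2.R0=0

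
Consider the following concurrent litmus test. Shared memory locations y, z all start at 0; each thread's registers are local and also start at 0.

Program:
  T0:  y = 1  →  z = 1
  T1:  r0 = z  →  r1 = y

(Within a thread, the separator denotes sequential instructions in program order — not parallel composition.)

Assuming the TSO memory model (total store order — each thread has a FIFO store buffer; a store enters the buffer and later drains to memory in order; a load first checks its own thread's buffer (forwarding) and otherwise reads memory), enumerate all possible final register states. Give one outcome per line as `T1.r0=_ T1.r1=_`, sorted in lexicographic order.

outcome vector order: (T1.r0,T1.r1)
|TSO outcomes| = 3

T1.r0=0 T1.r1=0
T1.r0=0 T1.r1=1
T1.r0=1 T1.r1=1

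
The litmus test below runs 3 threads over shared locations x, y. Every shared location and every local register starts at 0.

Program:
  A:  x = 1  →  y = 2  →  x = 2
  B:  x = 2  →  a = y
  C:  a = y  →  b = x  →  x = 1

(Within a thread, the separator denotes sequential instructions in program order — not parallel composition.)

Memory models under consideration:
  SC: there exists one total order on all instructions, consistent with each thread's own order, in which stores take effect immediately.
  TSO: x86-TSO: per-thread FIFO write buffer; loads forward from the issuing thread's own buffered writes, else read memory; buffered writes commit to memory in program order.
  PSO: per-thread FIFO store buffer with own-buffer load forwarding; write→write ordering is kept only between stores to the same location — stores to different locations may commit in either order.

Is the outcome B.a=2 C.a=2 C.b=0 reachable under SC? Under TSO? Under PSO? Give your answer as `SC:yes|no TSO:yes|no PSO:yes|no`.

SC:no TSO:no PSO:yes

outcome vector order: (B.a,C.a,C.b)
under SC → 0/0/0 0/0/1 0/0/2 0/2/1 0/2/2 2/0/0 2/0/1 2/0/2 2/2/1 2/2/2
under TSO → 0/0/0 0/0/1 0/0/2 0/2/1 0/2/2 2/0/0 2/0/1 2/0/2 2/2/1 2/2/2
under PSO → 0/0/0 0/0/1 0/0/2 0/2/0 0/2/1 0/2/2 2/0/0 2/0/1 2/0/2 2/2/0 2/2/1 2/2/2
target 2/2/0 ∈ {PSO}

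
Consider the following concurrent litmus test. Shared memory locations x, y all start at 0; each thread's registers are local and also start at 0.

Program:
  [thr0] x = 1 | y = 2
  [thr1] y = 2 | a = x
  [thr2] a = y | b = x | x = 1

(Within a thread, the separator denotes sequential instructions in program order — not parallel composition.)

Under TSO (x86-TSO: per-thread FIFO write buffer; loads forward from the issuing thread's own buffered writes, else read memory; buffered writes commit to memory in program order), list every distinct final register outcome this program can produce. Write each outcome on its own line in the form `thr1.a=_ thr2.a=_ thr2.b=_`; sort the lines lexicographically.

outcome vector order: (thr1.a,thr2.a,thr2.b)
|TSO outcomes| = 8

thr1.a=0 thr2.a=0 thr2.b=0
thr1.a=0 thr2.a=0 thr2.b=1
thr1.a=0 thr2.a=2 thr2.b=0
thr1.a=0 thr2.a=2 thr2.b=1
thr1.a=1 thr2.a=0 thr2.b=0
thr1.a=1 thr2.a=0 thr2.b=1
thr1.a=1 thr2.a=2 thr2.b=0
thr1.a=1 thr2.a=2 thr2.b=1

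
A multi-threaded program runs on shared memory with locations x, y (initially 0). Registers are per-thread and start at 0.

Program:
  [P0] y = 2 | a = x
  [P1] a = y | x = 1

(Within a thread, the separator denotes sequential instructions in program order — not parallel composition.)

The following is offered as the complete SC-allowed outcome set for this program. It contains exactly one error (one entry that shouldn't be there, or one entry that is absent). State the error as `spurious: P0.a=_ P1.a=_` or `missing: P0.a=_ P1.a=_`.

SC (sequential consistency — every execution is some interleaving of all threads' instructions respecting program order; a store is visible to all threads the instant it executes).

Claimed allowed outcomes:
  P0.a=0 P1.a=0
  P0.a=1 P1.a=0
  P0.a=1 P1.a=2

outcome vector order: (P0.a,P1.a)
under SC → (0,0), (0,2), (1,0), (1,2)
SC∖claimed = {(0,2)}

missing: P0.a=0 P1.a=2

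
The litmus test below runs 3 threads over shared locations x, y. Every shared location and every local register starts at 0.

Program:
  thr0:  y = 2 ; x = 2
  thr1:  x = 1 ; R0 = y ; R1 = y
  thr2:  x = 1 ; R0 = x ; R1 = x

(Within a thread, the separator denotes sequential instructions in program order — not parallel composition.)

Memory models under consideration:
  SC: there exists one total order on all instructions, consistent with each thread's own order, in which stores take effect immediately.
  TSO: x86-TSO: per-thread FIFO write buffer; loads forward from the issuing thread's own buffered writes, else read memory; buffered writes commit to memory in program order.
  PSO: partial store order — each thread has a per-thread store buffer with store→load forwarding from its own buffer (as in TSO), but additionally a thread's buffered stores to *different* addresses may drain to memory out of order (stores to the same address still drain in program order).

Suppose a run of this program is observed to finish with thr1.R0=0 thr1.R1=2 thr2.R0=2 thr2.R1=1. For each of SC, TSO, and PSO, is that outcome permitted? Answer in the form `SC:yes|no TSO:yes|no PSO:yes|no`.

outcome vector order: (thr1.R0,thr1.R1,thr2.R0,thr2.R1)
under SC → 0/0/1/1; 0/0/1/2; 0/0/2/2; 0/2/1/1; 0/2/1/2; 0/2/2/2; 2/2/1/1; 2/2/1/2; 2/2/2/1; 2/2/2/2
under TSO → 0/0/1/1; 0/0/1/2; 0/0/2/1; 0/0/2/2; 0/2/1/1; 0/2/1/2; 0/2/2/1; 0/2/2/2; 2/2/1/1; 2/2/1/2; 2/2/2/1; 2/2/2/2
under PSO → 0/0/1/1; 0/0/1/2; 0/0/2/1; 0/0/2/2; 0/2/1/1; 0/2/1/2; 0/2/2/1; 0/2/2/2; 2/2/1/1; 2/2/1/2; 2/2/2/1; 2/2/2/2
target 0/2/2/1 ∈ {TSO,PSO}

SC:no TSO:yes PSO:yes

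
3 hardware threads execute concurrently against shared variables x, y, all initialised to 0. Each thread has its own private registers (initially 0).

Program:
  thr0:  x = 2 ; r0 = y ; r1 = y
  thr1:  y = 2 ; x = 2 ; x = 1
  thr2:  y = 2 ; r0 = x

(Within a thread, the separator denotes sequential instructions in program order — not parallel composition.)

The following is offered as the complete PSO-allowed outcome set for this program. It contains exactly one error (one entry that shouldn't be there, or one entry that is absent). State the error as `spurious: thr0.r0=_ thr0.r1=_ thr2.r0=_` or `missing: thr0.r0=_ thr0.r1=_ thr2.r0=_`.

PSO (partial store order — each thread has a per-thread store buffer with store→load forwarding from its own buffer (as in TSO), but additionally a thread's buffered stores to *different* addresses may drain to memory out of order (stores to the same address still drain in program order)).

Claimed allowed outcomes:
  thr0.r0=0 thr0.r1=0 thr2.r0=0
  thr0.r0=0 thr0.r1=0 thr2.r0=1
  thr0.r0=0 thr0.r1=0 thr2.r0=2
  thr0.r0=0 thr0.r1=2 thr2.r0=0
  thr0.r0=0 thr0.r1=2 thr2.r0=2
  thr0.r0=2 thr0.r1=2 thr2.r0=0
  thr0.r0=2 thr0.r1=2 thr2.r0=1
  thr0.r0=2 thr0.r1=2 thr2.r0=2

missing: thr0.r0=0 thr0.r1=2 thr2.r0=1

outcome vector order: (thr0.r0,thr0.r1,thr2.r0)
under PSO → 000 001 002 020 021 022 220 221 222
PSO∖claimed = {021}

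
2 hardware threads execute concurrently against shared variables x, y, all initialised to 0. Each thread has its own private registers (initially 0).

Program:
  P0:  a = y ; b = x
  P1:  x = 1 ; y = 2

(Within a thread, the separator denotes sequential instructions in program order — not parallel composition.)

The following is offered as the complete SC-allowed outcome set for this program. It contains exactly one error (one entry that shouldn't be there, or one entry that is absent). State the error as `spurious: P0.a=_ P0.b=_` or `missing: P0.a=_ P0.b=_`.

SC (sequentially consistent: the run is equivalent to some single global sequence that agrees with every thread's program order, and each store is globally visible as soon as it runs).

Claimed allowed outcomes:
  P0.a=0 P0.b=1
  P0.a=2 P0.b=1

missing: P0.a=0 P0.b=0

outcome vector order: (P0.a,P0.b)
SC (3): 0/0, 0/1, 2/1
SC∖claimed = {0/0}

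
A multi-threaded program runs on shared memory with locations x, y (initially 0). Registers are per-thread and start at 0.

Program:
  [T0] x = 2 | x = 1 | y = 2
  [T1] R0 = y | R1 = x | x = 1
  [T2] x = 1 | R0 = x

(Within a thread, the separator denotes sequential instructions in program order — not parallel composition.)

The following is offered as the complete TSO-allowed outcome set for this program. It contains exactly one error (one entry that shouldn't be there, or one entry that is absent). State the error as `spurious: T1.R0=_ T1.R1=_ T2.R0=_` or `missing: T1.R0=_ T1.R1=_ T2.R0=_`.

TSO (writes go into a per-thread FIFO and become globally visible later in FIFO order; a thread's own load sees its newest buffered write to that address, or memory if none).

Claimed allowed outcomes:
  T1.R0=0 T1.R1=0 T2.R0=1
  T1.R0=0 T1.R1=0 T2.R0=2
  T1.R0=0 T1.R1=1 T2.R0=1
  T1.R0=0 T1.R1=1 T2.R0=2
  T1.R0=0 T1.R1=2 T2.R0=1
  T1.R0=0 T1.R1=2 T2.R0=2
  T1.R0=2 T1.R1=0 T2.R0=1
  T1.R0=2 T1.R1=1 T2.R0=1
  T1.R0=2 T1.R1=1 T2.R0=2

spurious: T1.R0=2 T1.R1=0 T2.R0=1

outcome vector order: (T1.R0,T1.R1,T2.R0)
TSO: 8 outcomes — {0/0/1 0/0/2 0/1/1 0/1/2 0/2/1 0/2/2 2/1/1 2/1/2}
claimed∖TSO = {2/0/1}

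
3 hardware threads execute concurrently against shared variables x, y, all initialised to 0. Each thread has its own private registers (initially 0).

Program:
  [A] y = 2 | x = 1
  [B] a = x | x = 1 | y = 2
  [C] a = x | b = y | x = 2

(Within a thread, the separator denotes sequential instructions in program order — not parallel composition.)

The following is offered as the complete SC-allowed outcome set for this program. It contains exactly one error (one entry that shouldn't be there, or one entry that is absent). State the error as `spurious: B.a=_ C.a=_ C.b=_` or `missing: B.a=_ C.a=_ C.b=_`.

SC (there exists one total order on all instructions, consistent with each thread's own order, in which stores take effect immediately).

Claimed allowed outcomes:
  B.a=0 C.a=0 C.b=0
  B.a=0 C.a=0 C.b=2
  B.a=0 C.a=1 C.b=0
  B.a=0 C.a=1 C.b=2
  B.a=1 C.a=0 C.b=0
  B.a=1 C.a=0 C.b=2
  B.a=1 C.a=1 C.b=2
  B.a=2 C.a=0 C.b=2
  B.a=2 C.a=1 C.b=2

outcome vector order: (B.a,C.a,C.b)
SC (10): 000; 002; 010; 012; 100; 102; 112; 200; 202; 212
SC∖claimed = {200}

missing: B.a=2 C.a=0 C.b=0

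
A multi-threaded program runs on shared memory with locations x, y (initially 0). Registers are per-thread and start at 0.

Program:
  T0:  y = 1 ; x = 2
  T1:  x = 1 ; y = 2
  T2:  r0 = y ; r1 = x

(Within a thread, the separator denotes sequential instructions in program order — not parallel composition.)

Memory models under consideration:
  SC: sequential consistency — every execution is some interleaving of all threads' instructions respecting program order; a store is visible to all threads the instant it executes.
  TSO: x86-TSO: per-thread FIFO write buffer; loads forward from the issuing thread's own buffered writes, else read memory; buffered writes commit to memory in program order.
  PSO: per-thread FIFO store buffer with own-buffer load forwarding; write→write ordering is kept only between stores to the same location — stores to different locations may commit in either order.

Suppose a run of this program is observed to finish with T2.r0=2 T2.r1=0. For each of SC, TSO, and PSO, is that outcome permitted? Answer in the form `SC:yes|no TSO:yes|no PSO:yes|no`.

SC:no TSO:no PSO:yes

outcome vector order: (T2.r0,T2.r1)
under SC → <0 0> <0 1> <0 2> <1 0> <1 1> <1 2> <2 1> <2 2>
under TSO → <0 0> <0 1> <0 2> <1 0> <1 1> <1 2> <2 1> <2 2>
under PSO → <0 0> <0 1> <0 2> <1 0> <1 1> <1 2> <2 0> <2 1> <2 2>
target <2 0> ∈ {PSO}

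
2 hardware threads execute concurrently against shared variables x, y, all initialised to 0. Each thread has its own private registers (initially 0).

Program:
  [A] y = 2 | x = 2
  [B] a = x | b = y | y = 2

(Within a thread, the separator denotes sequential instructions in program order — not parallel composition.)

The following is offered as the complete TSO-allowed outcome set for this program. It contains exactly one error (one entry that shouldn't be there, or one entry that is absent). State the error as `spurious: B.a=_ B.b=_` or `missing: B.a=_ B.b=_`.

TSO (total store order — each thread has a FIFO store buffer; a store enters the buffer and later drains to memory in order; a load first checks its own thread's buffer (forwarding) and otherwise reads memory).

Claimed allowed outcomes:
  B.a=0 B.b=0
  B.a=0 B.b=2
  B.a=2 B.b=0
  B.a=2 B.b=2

spurious: B.a=2 B.b=0

outcome vector order: (B.a,B.b)
[TSO] allowed = {00, 02, 22}
claimed∖TSO = {20}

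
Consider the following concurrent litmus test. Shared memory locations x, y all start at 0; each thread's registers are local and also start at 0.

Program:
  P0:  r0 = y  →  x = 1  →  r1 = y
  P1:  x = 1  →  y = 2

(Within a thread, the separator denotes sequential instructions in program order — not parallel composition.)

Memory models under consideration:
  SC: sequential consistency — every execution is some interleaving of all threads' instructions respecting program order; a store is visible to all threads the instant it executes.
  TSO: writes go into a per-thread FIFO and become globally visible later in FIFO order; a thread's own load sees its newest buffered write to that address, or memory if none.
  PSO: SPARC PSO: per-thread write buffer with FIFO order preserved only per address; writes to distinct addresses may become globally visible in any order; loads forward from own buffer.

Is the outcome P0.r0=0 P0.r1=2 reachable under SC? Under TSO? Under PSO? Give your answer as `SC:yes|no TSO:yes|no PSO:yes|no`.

outcome vector order: (P0.r0,P0.r1)
SC: 3 outcomes — {0/0 0/2 2/2}
TSO: 3 outcomes — {0/0 0/2 2/2}
PSO: 3 outcomes — {0/0 0/2 2/2}
target 0/2 ∈ {SC,TSO,PSO}

SC:yes TSO:yes PSO:yes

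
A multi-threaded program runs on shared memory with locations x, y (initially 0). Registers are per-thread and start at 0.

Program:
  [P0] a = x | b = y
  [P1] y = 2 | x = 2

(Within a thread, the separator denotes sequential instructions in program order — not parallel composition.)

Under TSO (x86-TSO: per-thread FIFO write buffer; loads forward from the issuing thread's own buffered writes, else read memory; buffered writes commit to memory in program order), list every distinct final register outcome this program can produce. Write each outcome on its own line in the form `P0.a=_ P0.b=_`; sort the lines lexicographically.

P0.a=0 P0.b=0
P0.a=0 P0.b=2
P0.a=2 P0.b=2

outcome vector order: (P0.a,P0.b)
|TSO outcomes| = 3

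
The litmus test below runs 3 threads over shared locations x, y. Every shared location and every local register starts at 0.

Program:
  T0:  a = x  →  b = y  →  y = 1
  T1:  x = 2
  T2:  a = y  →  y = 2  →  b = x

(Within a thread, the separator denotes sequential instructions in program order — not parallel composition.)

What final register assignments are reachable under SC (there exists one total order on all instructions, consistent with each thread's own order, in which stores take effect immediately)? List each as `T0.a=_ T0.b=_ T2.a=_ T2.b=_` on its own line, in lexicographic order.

T0.a=0 T0.b=0 T2.a=0 T2.b=0
T0.a=0 T0.b=0 T2.a=0 T2.b=2
T0.a=0 T0.b=0 T2.a=1 T2.b=0
T0.a=0 T0.b=0 T2.a=1 T2.b=2
T0.a=0 T0.b=2 T2.a=0 T2.b=0
T0.a=0 T0.b=2 T2.a=0 T2.b=2
T0.a=2 T0.b=0 T2.a=0 T2.b=2
T0.a=2 T0.b=0 T2.a=1 T2.b=2
T0.a=2 T0.b=2 T2.a=0 T2.b=0
T0.a=2 T0.b=2 T2.a=0 T2.b=2

outcome vector order: (T0.a,T0.b,T2.a,T2.b)
|SC outcomes| = 10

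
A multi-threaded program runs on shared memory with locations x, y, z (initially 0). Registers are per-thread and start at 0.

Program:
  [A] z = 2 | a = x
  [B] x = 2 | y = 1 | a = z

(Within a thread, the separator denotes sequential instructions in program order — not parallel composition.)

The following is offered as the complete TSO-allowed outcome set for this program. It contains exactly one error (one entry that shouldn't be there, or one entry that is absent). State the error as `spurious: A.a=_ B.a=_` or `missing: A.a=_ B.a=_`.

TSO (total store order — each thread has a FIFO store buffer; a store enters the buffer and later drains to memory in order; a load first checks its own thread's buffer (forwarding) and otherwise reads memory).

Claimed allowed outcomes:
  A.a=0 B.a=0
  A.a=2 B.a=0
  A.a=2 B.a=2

missing: A.a=0 B.a=2

outcome vector order: (A.a,B.a)
TSO: 4 outcomes — {00; 02; 20; 22}
TSO∖claimed = {02}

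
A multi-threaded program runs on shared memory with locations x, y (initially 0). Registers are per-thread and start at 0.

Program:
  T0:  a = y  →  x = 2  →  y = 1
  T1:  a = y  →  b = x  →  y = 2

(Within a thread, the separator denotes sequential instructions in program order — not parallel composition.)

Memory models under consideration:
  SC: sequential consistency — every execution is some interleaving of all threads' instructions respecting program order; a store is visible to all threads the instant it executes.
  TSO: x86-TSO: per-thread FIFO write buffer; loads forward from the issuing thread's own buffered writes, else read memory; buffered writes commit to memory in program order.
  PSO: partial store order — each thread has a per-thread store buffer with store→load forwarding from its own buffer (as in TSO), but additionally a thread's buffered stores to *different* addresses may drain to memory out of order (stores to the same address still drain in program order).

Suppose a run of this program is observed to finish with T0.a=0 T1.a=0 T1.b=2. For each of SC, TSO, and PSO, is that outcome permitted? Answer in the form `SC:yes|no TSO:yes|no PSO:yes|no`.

SC:yes TSO:yes PSO:yes

outcome vector order: (T0.a,T1.a,T1.b)
SC (4): (0,0,0), (0,0,2), (0,1,2), (2,0,0)
TSO (4): (0,0,0), (0,0,2), (0,1,2), (2,0,0)
PSO (5): (0,0,0), (0,0,2), (0,1,0), (0,1,2), (2,0,0)
target (0,0,2) ∈ {SC,TSO,PSO}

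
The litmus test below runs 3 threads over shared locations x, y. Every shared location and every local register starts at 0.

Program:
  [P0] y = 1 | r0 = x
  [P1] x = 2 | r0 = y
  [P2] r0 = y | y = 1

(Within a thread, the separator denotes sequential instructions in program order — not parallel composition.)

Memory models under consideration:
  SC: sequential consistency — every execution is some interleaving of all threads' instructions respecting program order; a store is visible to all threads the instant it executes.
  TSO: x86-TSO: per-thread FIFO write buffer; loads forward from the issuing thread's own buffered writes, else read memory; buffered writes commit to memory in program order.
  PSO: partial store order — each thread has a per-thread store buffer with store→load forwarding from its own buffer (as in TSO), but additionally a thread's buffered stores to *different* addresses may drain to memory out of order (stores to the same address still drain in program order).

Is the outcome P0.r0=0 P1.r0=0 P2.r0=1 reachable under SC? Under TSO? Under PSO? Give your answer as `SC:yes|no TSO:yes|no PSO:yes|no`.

outcome vector order: (P0.r0,P1.r0,P2.r0)
[SC] allowed = {<0 1 0> <0 1 1> <2 0 0> <2 0 1> <2 1 0> <2 1 1>}
[TSO] allowed = {<0 0 0> <0 0 1> <0 1 0> <0 1 1> <2 0 0> <2 0 1> <2 1 0> <2 1 1>}
[PSO] allowed = {<0 0 0> <0 0 1> <0 1 0> <0 1 1> <2 0 0> <2 0 1> <2 1 0> <2 1 1>}
target <0 0 1> ∈ {TSO,PSO}

SC:no TSO:yes PSO:yes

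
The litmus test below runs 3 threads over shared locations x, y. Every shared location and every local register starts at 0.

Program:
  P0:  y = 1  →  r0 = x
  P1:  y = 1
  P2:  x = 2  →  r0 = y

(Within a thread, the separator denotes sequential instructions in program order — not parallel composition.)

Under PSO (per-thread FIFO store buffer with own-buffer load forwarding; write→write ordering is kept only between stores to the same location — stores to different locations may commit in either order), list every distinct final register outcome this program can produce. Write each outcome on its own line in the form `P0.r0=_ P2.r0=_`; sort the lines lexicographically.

P0.r0=0 P2.r0=0
P0.r0=0 P2.r0=1
P0.r0=2 P2.r0=0
P0.r0=2 P2.r0=1

outcome vector order: (P0.r0,P2.r0)
|PSO outcomes| = 4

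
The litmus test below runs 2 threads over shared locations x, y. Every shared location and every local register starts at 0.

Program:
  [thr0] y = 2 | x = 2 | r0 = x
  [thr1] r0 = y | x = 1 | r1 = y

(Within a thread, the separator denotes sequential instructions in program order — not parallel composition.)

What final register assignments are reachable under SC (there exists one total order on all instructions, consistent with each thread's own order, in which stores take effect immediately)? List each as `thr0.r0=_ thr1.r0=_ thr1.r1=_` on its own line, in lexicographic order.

outcome vector order: (thr0.r0,thr1.r0,thr1.r1)
|SC outcomes| = 5

thr0.r0=1 thr1.r0=0 thr1.r1=2
thr0.r0=1 thr1.r0=2 thr1.r1=2
thr0.r0=2 thr1.r0=0 thr1.r1=0
thr0.r0=2 thr1.r0=0 thr1.r1=2
thr0.r0=2 thr1.r0=2 thr1.r1=2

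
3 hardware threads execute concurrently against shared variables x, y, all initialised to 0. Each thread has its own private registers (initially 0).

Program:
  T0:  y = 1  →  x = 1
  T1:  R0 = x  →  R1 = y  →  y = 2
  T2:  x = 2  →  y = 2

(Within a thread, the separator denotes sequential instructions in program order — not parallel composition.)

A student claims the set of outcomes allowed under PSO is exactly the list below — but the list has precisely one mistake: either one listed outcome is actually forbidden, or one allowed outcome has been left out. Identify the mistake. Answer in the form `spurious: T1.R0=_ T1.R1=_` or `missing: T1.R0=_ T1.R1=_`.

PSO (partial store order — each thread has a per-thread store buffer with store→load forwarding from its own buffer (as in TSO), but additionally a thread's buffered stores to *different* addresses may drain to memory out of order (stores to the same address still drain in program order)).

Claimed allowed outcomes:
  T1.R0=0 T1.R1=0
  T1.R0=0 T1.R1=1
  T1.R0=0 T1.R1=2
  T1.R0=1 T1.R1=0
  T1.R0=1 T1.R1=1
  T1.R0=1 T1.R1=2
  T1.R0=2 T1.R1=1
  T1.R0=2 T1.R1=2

outcome vector order: (T1.R0,T1.R1)
PSO (9): <0 0>; <0 1>; <0 2>; <1 0>; <1 1>; <1 2>; <2 0>; <2 1>; <2 2>
PSO∖claimed = {<2 0>}

missing: T1.R0=2 T1.R1=0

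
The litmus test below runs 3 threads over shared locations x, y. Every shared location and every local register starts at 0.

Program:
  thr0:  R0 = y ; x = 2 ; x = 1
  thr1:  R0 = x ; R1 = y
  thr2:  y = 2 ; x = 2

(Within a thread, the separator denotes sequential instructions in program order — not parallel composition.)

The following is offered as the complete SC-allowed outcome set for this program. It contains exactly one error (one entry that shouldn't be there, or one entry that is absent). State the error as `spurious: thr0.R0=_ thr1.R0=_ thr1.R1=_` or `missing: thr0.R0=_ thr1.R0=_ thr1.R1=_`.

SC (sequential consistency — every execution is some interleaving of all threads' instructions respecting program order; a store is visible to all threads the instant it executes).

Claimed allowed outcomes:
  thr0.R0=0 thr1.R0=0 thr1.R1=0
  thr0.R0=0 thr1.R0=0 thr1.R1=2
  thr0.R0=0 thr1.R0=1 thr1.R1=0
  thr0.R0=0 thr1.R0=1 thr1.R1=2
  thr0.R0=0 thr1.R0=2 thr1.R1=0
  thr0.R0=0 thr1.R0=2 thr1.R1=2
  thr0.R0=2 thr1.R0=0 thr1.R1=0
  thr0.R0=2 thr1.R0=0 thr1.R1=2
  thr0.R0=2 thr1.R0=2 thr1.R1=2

outcome vector order: (thr0.R0,thr1.R0,thr1.R1)
SC (10): <0 0 0> <0 0 2> <0 1 0> <0 1 2> <0 2 0> <0 2 2> <2 0 0> <2 0 2> <2 1 2> <2 2 2>
SC∖claimed = {<2 1 2>}

missing: thr0.R0=2 thr1.R0=1 thr1.R1=2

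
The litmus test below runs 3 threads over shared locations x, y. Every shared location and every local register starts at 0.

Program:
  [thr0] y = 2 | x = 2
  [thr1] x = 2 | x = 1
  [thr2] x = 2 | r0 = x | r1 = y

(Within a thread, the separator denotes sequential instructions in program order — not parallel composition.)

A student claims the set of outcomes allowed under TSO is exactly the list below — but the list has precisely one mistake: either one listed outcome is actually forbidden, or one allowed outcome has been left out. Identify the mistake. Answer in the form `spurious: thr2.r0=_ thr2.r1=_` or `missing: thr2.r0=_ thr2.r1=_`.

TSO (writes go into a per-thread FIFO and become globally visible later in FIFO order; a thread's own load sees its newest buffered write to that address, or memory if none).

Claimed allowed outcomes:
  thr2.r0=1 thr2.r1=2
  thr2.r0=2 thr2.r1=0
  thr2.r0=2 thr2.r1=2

outcome vector order: (thr2.r0,thr2.r1)
TSO (4): 1/0, 1/2, 2/0, 2/2
TSO∖claimed = {1/0}

missing: thr2.r0=1 thr2.r1=0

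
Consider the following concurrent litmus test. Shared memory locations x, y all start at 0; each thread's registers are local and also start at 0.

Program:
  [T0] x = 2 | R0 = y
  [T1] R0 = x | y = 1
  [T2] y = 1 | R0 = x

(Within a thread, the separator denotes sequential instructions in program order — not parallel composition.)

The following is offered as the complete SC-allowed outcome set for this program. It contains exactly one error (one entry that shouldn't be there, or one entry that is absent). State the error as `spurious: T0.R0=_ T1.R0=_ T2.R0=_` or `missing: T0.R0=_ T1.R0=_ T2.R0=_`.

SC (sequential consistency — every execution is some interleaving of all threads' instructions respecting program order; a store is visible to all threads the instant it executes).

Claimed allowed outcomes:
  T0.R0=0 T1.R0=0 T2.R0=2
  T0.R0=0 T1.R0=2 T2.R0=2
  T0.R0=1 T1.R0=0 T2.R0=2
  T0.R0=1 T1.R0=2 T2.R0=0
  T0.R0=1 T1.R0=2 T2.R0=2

outcome vector order: (T0.R0,T1.R0,T2.R0)
SC (6): 002 022 100 102 120 122
SC∖claimed = {100}

missing: T0.R0=1 T1.R0=0 T2.R0=0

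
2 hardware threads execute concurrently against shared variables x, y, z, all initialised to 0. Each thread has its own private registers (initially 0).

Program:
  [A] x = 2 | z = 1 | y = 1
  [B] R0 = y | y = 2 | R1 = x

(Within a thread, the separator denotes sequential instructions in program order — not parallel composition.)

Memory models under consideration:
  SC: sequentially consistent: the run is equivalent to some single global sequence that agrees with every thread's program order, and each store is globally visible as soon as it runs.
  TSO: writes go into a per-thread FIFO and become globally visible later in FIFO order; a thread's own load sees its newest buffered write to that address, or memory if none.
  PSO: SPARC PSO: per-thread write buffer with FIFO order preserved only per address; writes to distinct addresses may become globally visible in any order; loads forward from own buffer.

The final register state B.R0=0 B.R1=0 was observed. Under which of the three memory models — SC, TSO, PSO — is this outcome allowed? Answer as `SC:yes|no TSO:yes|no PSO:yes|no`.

outcome vector order: (B.R0,B.R1)
SC: 3 outcomes — {<0 0>; <0 2>; <1 2>}
TSO: 3 outcomes — {<0 0>; <0 2>; <1 2>}
PSO: 4 outcomes — {<0 0>; <0 2>; <1 0>; <1 2>}
target <0 0> ∈ {SC,TSO,PSO}

SC:yes TSO:yes PSO:yes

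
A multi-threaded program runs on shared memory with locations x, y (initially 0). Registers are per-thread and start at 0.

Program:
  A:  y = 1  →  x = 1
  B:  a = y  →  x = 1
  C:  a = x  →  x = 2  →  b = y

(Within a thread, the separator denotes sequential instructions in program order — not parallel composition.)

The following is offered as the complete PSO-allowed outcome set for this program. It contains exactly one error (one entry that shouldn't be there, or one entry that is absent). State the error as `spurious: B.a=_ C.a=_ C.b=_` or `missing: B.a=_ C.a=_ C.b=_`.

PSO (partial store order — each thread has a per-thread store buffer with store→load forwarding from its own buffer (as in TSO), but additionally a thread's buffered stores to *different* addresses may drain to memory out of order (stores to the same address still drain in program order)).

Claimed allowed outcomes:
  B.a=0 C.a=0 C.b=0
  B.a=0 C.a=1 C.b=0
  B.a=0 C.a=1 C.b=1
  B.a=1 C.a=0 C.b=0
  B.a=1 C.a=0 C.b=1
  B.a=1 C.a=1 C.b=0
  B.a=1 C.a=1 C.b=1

outcome vector order: (B.a,C.a,C.b)
PSO: 8 outcomes — {(0,0,0) (0,0,1) (0,1,0) (0,1,1) (1,0,0) (1,0,1) (1,1,0) (1,1,1)}
PSO∖claimed = {(0,0,1)}

missing: B.a=0 C.a=0 C.b=1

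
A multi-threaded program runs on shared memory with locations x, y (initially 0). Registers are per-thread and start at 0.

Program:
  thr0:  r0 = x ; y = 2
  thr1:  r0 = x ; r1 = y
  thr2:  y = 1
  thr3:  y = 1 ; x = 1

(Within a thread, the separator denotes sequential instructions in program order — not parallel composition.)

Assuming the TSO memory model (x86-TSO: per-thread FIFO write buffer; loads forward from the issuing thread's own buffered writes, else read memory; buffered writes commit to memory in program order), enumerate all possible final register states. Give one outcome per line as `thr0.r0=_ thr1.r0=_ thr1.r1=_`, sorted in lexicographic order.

thr0.r0=0 thr1.r0=0 thr1.r1=0
thr0.r0=0 thr1.r0=0 thr1.r1=1
thr0.r0=0 thr1.r0=0 thr1.r1=2
thr0.r0=0 thr1.r0=1 thr1.r1=1
thr0.r0=0 thr1.r0=1 thr1.r1=2
thr0.r0=1 thr1.r0=0 thr1.r1=0
thr0.r0=1 thr1.r0=0 thr1.r1=1
thr0.r0=1 thr1.r0=0 thr1.r1=2
thr0.r0=1 thr1.r0=1 thr1.r1=1
thr0.r0=1 thr1.r0=1 thr1.r1=2

outcome vector order: (thr0.r0,thr1.r0,thr1.r1)
|TSO outcomes| = 10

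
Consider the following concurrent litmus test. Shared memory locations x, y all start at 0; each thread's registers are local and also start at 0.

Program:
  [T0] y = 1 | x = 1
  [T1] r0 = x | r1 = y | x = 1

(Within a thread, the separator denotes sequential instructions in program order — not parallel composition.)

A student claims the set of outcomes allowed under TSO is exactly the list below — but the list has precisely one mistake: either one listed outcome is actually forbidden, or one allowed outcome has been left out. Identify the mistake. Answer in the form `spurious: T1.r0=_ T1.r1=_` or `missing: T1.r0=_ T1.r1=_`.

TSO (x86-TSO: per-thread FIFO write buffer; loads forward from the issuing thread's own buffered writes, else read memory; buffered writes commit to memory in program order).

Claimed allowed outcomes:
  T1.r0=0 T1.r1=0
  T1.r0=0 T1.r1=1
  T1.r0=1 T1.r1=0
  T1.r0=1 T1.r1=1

outcome vector order: (T1.r0,T1.r1)
TSO: 3 outcomes — {(0,0), (0,1), (1,1)}
claimed∖TSO = {(1,0)}

spurious: T1.r0=1 T1.r1=0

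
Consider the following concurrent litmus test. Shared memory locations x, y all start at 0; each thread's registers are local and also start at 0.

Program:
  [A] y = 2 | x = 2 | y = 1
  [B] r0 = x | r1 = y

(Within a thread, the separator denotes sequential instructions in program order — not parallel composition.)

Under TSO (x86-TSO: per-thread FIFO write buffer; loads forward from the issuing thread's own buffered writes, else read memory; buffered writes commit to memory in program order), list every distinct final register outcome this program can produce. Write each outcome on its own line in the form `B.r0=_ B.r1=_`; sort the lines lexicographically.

outcome vector order: (B.r0,B.r1)
|TSO outcomes| = 5

B.r0=0 B.r1=0
B.r0=0 B.r1=1
B.r0=0 B.r1=2
B.r0=2 B.r1=1
B.r0=2 B.r1=2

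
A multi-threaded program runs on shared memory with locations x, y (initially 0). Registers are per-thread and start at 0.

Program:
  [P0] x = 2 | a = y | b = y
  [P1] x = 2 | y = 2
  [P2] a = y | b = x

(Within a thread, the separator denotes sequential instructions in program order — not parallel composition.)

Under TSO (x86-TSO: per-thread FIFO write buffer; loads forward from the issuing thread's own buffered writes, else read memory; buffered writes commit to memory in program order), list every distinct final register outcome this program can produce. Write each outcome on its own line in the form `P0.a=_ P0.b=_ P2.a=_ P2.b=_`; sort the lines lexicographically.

outcome vector order: (P0.a,P0.b,P2.a,P2.b)
|TSO outcomes| = 9

P0.a=0 P0.b=0 P2.a=0 P2.b=0
P0.a=0 P0.b=0 P2.a=0 P2.b=2
P0.a=0 P0.b=0 P2.a=2 P2.b=2
P0.a=0 P0.b=2 P2.a=0 P2.b=0
P0.a=0 P0.b=2 P2.a=0 P2.b=2
P0.a=0 P0.b=2 P2.a=2 P2.b=2
P0.a=2 P0.b=2 P2.a=0 P2.b=0
P0.a=2 P0.b=2 P2.a=0 P2.b=2
P0.a=2 P0.b=2 P2.a=2 P2.b=2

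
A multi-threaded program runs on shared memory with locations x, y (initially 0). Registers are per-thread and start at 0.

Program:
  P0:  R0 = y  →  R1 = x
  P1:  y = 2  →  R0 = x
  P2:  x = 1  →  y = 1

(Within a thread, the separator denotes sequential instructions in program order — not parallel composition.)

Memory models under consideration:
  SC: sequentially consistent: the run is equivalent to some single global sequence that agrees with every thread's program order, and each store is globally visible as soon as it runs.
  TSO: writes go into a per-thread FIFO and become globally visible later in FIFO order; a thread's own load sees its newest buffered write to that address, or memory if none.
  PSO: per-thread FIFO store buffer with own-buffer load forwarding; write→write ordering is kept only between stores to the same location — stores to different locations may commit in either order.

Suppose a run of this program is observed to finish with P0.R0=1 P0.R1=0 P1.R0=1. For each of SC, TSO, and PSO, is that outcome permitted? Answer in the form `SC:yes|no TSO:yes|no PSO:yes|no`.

SC:no TSO:no PSO:yes

outcome vector order: (P0.R0,P0.R1,P1.R0)
under SC → 0/0/0, 0/0/1, 0/1/0, 0/1/1, 1/1/0, 1/1/1, 2/0/0, 2/0/1, 2/1/0, 2/1/1
under TSO → 0/0/0, 0/0/1, 0/1/0, 0/1/1, 1/1/0, 1/1/1, 2/0/0, 2/0/1, 2/1/0, 2/1/1
under PSO → 0/0/0, 0/0/1, 0/1/0, 0/1/1, 1/0/0, 1/0/1, 1/1/0, 1/1/1, 2/0/0, 2/0/1, 2/1/0, 2/1/1
target 1/0/1 ∈ {PSO}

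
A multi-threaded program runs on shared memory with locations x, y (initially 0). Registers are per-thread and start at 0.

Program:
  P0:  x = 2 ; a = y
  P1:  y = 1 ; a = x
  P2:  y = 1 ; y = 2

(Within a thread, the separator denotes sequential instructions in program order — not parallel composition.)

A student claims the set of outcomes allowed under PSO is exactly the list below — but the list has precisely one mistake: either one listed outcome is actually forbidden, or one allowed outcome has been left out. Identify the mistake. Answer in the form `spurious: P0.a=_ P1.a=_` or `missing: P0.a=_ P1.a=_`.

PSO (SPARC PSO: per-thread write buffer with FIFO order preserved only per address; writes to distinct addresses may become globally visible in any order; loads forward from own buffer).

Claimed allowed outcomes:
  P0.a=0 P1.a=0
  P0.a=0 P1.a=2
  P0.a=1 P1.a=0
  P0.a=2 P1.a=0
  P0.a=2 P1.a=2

outcome vector order: (P0.a,P1.a)
[PSO] allowed = {(0,0); (0,2); (1,0); (1,2); (2,0); (2,2)}
PSO∖claimed = {(1,2)}

missing: P0.a=1 P1.a=2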